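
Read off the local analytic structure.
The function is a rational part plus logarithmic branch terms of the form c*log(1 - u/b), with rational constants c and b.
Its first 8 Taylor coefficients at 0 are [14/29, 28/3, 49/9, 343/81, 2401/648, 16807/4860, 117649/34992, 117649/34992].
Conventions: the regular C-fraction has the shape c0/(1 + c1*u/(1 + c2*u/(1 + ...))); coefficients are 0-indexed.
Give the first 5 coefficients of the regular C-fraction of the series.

Taylor coefficients (read off): a_0 = 14/29, a_1 = 28/3, a_2 = 49/9, a_3 = 343/81, a_4 = 2401/648.
c0 = a_0 = 14/29. Peel one level at a time: if S = 1 + c*u/S' with S'(0) = 1, then c is the u-coefficient of S and S' = c*u/(S - 1).
S_1 = c0/f = 1 + (-58/3)*u + (725/2)*u^2 + ...; c1 = -58/3.
S_2 = c1*u/(S_1 - 1) = 1 + (75/4)*u + (-49/432)*u^2 + ...; c2 = 75/4.
S_3 = c2*u/(S_2 - 1) = 1 + (49/8100)*u + (116963/32805000)*u^2 + ...; c3 = 49/8100.
S_4 = c3*u/(S_3 - 1) = 1 + (-2387/4050)*u + ...; c4 = -2387/4050.

The regular C-fraction coefficients are [14/29, -58/3, 75/4, 49/8100, -2387/4050].


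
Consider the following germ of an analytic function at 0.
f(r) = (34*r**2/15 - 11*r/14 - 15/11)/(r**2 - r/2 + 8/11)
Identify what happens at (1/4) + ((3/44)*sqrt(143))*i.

The point is a pole of order 1.

The denominator factor r**2 - r/2 + 8/11 vanishes at (1/4) + ((3/44)*sqrt(143))*i and appears to the power 1; the numerator there equals (-27029/9240) + ((73/3080)*sqrt(143))*i, nonzero, and no other factor vanishes.
Hence a pole whose order is the multiplicity, 1.


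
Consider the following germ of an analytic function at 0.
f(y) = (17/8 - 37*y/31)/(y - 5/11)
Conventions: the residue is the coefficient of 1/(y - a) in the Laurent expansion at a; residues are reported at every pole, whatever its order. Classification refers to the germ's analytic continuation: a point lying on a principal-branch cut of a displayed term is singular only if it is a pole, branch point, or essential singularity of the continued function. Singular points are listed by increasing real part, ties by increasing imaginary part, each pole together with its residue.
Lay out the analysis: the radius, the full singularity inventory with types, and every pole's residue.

Denominator factor (y - 5/11): pole of order 1 at 5/11, modulus 5/11.
The radius of convergence is the smallest modulus among the singular points: 5/11.
At the order-1 pole 5/11 set g(y) = (y - (5/11))*f(y) = 17/8 - 37*y/31.
Simple pole: residue = g(a) at a = 5/11, which is 4317/2728.

Radius of convergence at 0: 5/11.
At 5/11: a pole of order 1; residue 4317/2728.


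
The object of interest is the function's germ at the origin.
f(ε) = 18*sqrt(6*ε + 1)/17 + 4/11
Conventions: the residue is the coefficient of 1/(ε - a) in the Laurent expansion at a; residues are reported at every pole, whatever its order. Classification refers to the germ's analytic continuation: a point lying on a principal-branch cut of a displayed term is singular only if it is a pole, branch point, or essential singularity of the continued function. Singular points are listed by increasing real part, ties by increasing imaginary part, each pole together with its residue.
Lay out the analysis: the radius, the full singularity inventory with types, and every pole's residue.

Branch term (18/17)*sqrt(1 - ε/(-1/6)): its argument vanishes at ε = -1/6, a square-root branch point, modulus 1/6.
The radius of convergence is the smallest modulus among the singular points: 1/6.

Radius of convergence at 0: 1/6.
At -1/6: an algebraic (square-root) branch point.


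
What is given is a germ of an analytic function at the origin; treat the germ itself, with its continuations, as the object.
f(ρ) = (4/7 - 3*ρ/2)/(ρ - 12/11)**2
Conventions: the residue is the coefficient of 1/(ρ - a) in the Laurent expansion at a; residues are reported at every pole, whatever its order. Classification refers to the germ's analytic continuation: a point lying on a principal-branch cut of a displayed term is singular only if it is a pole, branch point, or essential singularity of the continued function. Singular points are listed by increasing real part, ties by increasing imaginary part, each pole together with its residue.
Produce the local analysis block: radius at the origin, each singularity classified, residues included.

Denominator factor (ρ - 12/11)^2: pole of order 2 at 12/11, modulus 12/11.
The radius of convergence is the smallest modulus among the singular points: 12/11.
At the order-2 pole 12/11 set g(ρ) = (ρ - (12/11))^2*f(ρ) = 4/7 - 3*ρ/2.
Order-2 pole: residue = g'(a); g'(12/11) = -3/2, so the residue is -3/2.

Radius of convergence at 0: 12/11.
At 12/11: a pole of order 2; residue -3/2.


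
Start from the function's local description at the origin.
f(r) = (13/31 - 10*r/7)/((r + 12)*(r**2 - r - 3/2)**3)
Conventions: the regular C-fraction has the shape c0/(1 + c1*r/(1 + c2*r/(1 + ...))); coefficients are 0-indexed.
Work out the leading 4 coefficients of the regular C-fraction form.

The regular C-fraction coefficients are [-26/2511, 5995/1092, -1808764/545545, 2059308797/48795930810].

Taylor coefficients (expand at 0): a_0 = -26/2511, a_1 = 5995/105462, a_2 = -156427/1265544, a_3 = 1320281/5062176.
c0 = a_0 = -26/2511. Peel one level at a time: if S = 1 + c*r/S' with S'(0) = 1, then c is the r-coefficient of S and S' = c*r/(S - 1).
S_1 = c0/f = 1 + (5995/1092)*r + (452191/24843)*r^2 + ...; c1 = 5995/1092.
S_2 = c1*r/(S_1 - 1) = 1 + (-1808764/545545)*r + (45259534/323460225)*r^2 + ...; c2 = -1808764/545545.
S_3 = c2*r/(S_2 - 1) = 1 + (2059308797/48795930810)*r + ...; c3 = 2059308797/48795930810.


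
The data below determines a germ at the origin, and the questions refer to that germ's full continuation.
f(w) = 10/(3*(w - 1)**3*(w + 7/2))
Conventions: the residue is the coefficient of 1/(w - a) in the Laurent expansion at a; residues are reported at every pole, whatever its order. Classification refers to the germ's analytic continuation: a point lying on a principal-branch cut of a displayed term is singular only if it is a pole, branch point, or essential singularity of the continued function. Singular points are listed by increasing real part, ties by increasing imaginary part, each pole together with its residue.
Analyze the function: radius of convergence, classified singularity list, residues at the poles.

Denominator factor (w + 7/2): pole of order 1 at -7/2, modulus 7/2.
Denominator factor (w - 1)^3: pole of order 3 at 1, modulus 1.
The radius of convergence is the smallest modulus among the singular points: 1.
At the order-1 pole -7/2 set g(w) = (w - (-7/2))*f(w) = 10/(3*(w - 1)**3).
Simple pole: residue = g(a) at a = -7/2, which is -80/2187.
At the order-3 pole 1 set g(w) = (w - (1))^3*f(w) = 10/(3*(w + 7/2)).
Order-3 pole: residue = g''(a)/2; g''(1) = 160/2187, so the residue is 80/2187.
List the singular points by increasing real part (a conjugate pair: the negative imaginary part first).

Radius of convergence at 0: 1.
At -7/2: a pole of order 1; residue -80/2187.
At 1: a pole of order 3; residue 80/2187.


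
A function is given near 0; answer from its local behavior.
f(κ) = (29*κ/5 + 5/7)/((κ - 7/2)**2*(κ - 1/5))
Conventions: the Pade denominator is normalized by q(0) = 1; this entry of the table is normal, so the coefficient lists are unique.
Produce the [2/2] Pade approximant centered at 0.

The Pade approximant has numerator coefficients [-100/343, -25550634528/10608413417, -3548699240/10608413417]; denominator coefficients [1, -1175625676/216498233, 3261871726/1515487631].

Taylor coefficients needed (expand at 0): a_0 = -100/343, a_1 = -9584/2401, a_2 = -359376/16807, a_3 = -12649568/117649, a_4 = -442924768/823543.
Write the denominator as Q(κ) = 1 + q1*κ + q2*κ^2. Requiring Q*f - P = O(κ^5) with deg P <= 2 kills the coefficients of κ^3..κ^4 in Q*f:
  κ^3: a_3 + q1*a_2 + q2*a_1 = 0, i.e. -12649568/117649 + (-359376/16807)*q1 + (-9584/2401)*q2 = 0.
  κ^4: a_4 + q1*a_3 + q2*a_2 = 0, i.e. -442924768/823543 + (-12649568/117649)*q1 + (-359376/16807)*q2 = 0.
Solving this linear system: q1 = -1175625676/216498233, q2 = 3261871726/1515487631.
The numerator is Q*f truncated at degree 2: P0 = a_0 = -100/343; P1 = a_1 + q1*a_0 = -25550634528/10608413417; P2 = a_2 + q1*a_1 + q2*a_0 = -3548699240/10608413417.


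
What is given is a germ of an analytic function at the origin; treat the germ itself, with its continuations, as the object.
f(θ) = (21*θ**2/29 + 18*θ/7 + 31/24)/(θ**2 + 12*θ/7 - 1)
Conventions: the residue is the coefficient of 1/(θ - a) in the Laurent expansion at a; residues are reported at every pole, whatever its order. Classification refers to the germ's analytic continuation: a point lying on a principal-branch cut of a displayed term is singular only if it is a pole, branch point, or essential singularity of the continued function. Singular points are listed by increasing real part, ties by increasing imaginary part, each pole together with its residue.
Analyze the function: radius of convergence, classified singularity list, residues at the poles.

Radius of convergence at 0: -6/7 + (1/7)*sqrt(85).
At -6/7 - (1/7)*sqrt(85): a pole of order 1; residue 135/203 - (29867/828240)*sqrt(85).
At -6/7 + (1/7)*sqrt(85): a pole of order 1; residue 135/203 + (29867/828240)*sqrt(85).

Denominator factor (θ**2 + 12*θ/7 - 1): discriminant 340/49, real irrational roots -6/7 + (1/7)*sqrt(85) and -6/7 - (1/7)*sqrt(85); poles of order 1, moduli -6/7 + (1/7)*sqrt(85) and 6/7 + (1/7)*sqrt(85).
The radius of convergence is the smallest modulus among the singular points: -6/7 + (1/7)*sqrt(85).
The factor θ**2 + 12*θ/7 - 1 splits as (θ - a)(θ - a') with a = -6/7 - (1/7)*sqrt(85), a' = -6/7 + (1/7)*sqrt(85). At the order-1 pole a set g(θ) = (θ - a)*f(θ) = [21*θ**2/29 + 18*θ/7 + 31/24] / (θ - a').
Simple pole: residue = g(a) at a = -6/7 - (1/7)*sqrt(85), which is 135/203 - (29867/828240)*sqrt(85).
The factor θ**2 + 12*θ/7 - 1 splits as (θ - a)(θ - a') with a = -6/7 + (1/7)*sqrt(85), a' = -6/7 - (1/7)*sqrt(85). At the order-1 pole a set g(θ) = (θ - a)*f(θ) = [21*θ**2/29 + 18*θ/7 + 31/24] / (θ - a').
Simple pole: residue = g(a) at a = -6/7 + (1/7)*sqrt(85), which is 135/203 + (29867/828240)*sqrt(85).
List the singular points by increasing real part (a conjugate pair: the negative imaginary part first).


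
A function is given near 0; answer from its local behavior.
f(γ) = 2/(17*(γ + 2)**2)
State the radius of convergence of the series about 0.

The radius of convergence is 2.

Denominator factor (γ + 2)^2: pole of order 2 at -2, modulus 2.
The radius of convergence is the smallest modulus among the singular points: 2.


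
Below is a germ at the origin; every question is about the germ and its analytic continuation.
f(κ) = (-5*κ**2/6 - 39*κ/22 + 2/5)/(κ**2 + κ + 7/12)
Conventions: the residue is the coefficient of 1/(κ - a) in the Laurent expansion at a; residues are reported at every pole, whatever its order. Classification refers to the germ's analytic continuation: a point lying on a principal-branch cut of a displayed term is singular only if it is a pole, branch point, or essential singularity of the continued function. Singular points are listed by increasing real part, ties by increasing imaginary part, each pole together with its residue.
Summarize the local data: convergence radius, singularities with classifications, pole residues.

Denominator factor (κ**2 + κ + 7/12): discriminant -4/3, complex-conjugate roots (-1/2) + ((1/3)*sqrt(3))*i and (-1/2) - ((1/3)*sqrt(3))*i; poles of order 1, moduli (1/6)*sqrt(21) and (1/6)*sqrt(21).
The radius of convergence is the smallest modulus among the singular points: (1/6)*sqrt(21).
The factor κ**2 + κ + 7/12 splits as (κ - a)(κ - a') with a = (-1/2) - ((1/3)*sqrt(3))*i, a' = (-1/2) + ((1/3)*sqrt(3))*i. At the order-1 pole a set g(κ) = (κ - a)*f(κ) = [-5*κ**2/6 - 39*κ/22 + 2/5] / (κ - a').
Simple pole: residue = g(a) at a = (-1/2) - ((1/3)*sqrt(3))*i, which is (-31/66) + ((5369/7920)*sqrt(3))*i.
The factor κ**2 + κ + 7/12 splits as (κ - a)(κ - a') with a = (-1/2) + ((1/3)*sqrt(3))*i, a' = (-1/2) - ((1/3)*sqrt(3))*i. At the order-1 pole a set g(κ) = (κ - a)*f(κ) = [-5*κ**2/6 - 39*κ/22 + 2/5] / (κ - a').
Simple pole: residue = g(a) at a = (-1/2) + ((1/3)*sqrt(3))*i, which is (-31/66) - ((5369/7920)*sqrt(3))*i.
List the singular points by increasing real part (a conjugate pair: the negative imaginary part first).

Radius of convergence at 0: (1/6)*sqrt(21).
At (-1/2) - ((1/3)*sqrt(3))*i: a pole of order 1; residue (-31/66) + ((5369/7920)*sqrt(3))*i.
At (-1/2) + ((1/3)*sqrt(3))*i: a pole of order 1; residue (-31/66) - ((5369/7920)*sqrt(3))*i.


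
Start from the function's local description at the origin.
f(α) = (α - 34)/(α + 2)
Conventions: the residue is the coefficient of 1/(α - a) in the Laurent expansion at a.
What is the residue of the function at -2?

At the order-1 pole -2 set g(α) = (α - (-2))*f(α) = α - 34.
Simple pole: residue = g(a) at a = -2, which is -36.

The residue is -36.


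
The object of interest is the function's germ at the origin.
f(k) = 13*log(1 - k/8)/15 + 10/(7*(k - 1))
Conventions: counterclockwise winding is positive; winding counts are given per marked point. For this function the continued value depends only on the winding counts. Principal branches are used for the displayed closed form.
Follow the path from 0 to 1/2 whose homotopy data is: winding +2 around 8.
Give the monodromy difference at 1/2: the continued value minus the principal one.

Continued minus principal equals (52/15)*pi*i.

The rational part is single-valued and drops out of the difference; each branch term changes only by its own monodromy.
(13/15)*log(1 - k/(8)): each positive loop around 8 adds 2*pi*i to the log, so winding +2 contributes (13/15)*(2)*2*pi*i = (52/15)*pi*i.
Summing the contributions at k = 1/2 gives (52/15)*pi*i.


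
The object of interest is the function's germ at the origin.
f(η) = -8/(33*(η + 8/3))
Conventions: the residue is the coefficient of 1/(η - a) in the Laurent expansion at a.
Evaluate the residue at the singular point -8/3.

At the order-1 pole -8/3 set g(η) = (η - (-8/3))*f(η) = -8/33.
Simple pole: residue = g(a) at a = -8/3, which is -8/33.

The residue is -8/33.


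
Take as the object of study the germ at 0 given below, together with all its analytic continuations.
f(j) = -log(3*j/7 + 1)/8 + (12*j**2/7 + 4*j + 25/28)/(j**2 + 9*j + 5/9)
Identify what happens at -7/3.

The term (-1/8)*log(1 - j/(-7/3)) has argument 1 - -7/3/(-7/3) = 0 at -7/3: a logarithmic (infinitely-sheeted) branch point; the remaining terms are analytic or single-valued there.

The point is a logarithmic branch point.


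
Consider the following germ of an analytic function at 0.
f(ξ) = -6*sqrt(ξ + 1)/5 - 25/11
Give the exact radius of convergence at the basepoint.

Branch term (-6/5)*sqrt(1 - ξ/(-1)): its argument vanishes at ξ = -1, a square-root branch point, modulus 1.
The radius of convergence is the smallest modulus among the singular points: 1.

The radius of convergence is 1.


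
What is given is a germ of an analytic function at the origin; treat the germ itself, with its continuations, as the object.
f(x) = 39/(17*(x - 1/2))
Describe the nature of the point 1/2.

The point is a pole of order 1.

The denominator factor x - 1/2 vanishes at 1/2 and appears to the power 1; the numerator there equals 39/17, nonzero, and no other factor vanishes.
Hence a pole whose order is the multiplicity, 1.


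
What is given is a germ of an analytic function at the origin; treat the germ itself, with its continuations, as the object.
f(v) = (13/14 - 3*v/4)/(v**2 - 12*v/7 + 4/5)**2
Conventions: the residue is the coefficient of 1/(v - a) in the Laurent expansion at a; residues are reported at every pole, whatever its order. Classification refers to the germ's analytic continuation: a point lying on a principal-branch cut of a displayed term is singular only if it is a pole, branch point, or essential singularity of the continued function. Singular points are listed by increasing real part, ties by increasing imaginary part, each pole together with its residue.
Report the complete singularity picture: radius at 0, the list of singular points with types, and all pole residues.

Denominator factor (v**2 - 12*v/7 + 4/5)^2: discriminant -64/245, complex-conjugate roots (6/7) + ((4/35)*sqrt(5))*i and (6/7) - ((4/35)*sqrt(5))*i; poles of order 2, moduli (2/5)*sqrt(5) and (2/5)*sqrt(5).
The radius of convergence is the smallest modulus among the singular points: (2/5)*sqrt(5).
The factor v**2 - 12*v/7 + 4/5 splits as (v - a)(v - a') with a = (6/7) - ((4/35)*sqrt(5))*i, a' = (6/7) + ((4/35)*sqrt(5))*i. At the order-2 pole a set g(v) = (v - a)^2*f(v) = [13/14 - 3*v/4] / (v - a')^2.
Order-2 pole: residue = g'(a); g'((6/7) - ((4/35)*sqrt(5))*i) = ((245/128)*sqrt(5))*i, so the residue is ((245/128)*sqrt(5))*i.
The factor v**2 - 12*v/7 + 4/5 splits as (v - a)(v - a') with a = (6/7) + ((4/35)*sqrt(5))*i, a' = (6/7) - ((4/35)*sqrt(5))*i. At the order-2 pole a set g(v) = (v - a)^2*f(v) = [13/14 - 3*v/4] / (v - a')^2.
Order-2 pole: residue = g'(a); g'((6/7) + ((4/35)*sqrt(5))*i) = -((245/128)*sqrt(5))*i, so the residue is -((245/128)*sqrt(5))*i.
List the singular points by increasing real part (a conjugate pair: the negative imaginary part first).

Radius of convergence at 0: (2/5)*sqrt(5).
At (6/7) - ((4/35)*sqrt(5))*i: a pole of order 2; residue ((245/128)*sqrt(5))*i.
At (6/7) + ((4/35)*sqrt(5))*i: a pole of order 2; residue -((245/128)*sqrt(5))*i.


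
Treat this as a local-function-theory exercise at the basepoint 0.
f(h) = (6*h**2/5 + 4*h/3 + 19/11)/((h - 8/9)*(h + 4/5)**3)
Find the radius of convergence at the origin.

The radius of convergence is 4/5.

Denominator factor (h - 8/9): pole of order 1 at 8/9, modulus 8/9.
Denominator factor (h + 4/5)^3: pole of order 3 at -4/5, modulus 4/5.
The radius of convergence is the smallest modulus among the singular points: 4/5.


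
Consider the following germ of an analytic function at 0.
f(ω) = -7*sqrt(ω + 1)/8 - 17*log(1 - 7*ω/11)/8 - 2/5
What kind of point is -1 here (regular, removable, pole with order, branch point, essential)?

The term (-7/8)*sqrt(1 - ω/(-1)) has argument 1 - -1/(-1) = 0 at -1: a square-root (algebraic, two-sheeted) branch point; the remaining terms are analytic or single-valued there.

The point is an algebraic (square-root) branch point.


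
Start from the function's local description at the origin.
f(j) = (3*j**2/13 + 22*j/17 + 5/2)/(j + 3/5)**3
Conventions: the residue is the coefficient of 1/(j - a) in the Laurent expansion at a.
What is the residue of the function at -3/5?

At the order-3 pole -3/5 set g(j) = (j - (-3/5))^3*f(j) = 3*j**2/13 + 22*j/17 + 5/2.
Order-3 pole: residue = g''(a)/2; g''(-3/5) = 6/13, so the residue is 3/13.

The residue is 3/13.


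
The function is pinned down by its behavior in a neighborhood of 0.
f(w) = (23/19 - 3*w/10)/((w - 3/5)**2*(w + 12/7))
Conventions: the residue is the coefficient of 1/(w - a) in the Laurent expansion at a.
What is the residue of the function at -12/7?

The residue is 40145/124659.

At the order-1 pole -12/7 set g(w) = (w - (-12/7))*f(w) = (23/19 - 3*w/10)/(w - 3/5)**2.
Simple pole: residue = g(a) at a = -12/7, which is 40145/124659.


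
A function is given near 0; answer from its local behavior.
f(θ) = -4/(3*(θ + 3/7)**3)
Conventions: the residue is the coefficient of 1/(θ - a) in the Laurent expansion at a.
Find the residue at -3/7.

The residue is 0.

At the order-3 pole -3/7 set g(θ) = (θ - (-3/7))^3*f(θ) = -4/3.
Order-3 pole: residue = g''(a)/2; g''(-3/7) = 0, so the residue is 0.


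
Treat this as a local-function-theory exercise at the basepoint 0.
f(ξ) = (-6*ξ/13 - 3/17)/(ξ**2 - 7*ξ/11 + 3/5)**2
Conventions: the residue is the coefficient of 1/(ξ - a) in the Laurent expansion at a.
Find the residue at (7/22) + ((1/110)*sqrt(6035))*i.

The factor ξ**2 - 7*ξ/11 + 3/5 splits as (ξ - a)(ξ - a') with a = (7/22) + ((1/110)*sqrt(6035))*i, a' = (7/22) - ((1/110)*sqrt(6035))*i. At the order-2 pole a set g(ξ) = (ξ - a)^2*f(ξ) = [-6*ξ/13 - 3/17] / (ξ - a')^2.
Order-2 pole: residue = g'(a); g'((7/22) + ((1/110)*sqrt(6035))*i) = ((951060/321963629)*sqrt(6035))*i, so the residue is ((951060/321963629)*sqrt(6035))*i.

The residue is ((951060/321963629)*sqrt(6035))*i.


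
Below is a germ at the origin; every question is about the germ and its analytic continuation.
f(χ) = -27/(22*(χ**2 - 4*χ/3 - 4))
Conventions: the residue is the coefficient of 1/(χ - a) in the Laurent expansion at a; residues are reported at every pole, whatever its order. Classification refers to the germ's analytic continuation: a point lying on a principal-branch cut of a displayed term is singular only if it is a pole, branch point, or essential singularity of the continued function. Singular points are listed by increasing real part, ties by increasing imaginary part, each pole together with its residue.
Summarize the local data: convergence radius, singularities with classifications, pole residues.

Radius of convergence at 0: -2/3 + (2/3)*sqrt(10).
At 2/3 - (2/3)*sqrt(10): a pole of order 1; residue (81/880)*sqrt(10).
At 2/3 + (2/3)*sqrt(10): a pole of order 1; residue -(81/880)*sqrt(10).

Denominator factor (χ**2 - 4*χ/3 - 4): discriminant 160/9, real irrational roots 2/3 + (2/3)*sqrt(10) and 2/3 - (2/3)*sqrt(10); poles of order 1, moduli 2/3 + (2/3)*sqrt(10) and -2/3 + (2/3)*sqrt(10).
The radius of convergence is the smallest modulus among the singular points: -2/3 + (2/3)*sqrt(10).
The factor χ**2 - 4*χ/3 - 4 splits as (χ - a)(χ - a') with a = 2/3 - (2/3)*sqrt(10), a' = 2/3 + (2/3)*sqrt(10). At the order-1 pole a set g(χ) = (χ - a)*f(χ) = [-27/22] / (χ - a').
Simple pole: residue = g(a) at a = 2/3 - (2/3)*sqrt(10), which is (81/880)*sqrt(10).
The factor χ**2 - 4*χ/3 - 4 splits as (χ - a)(χ - a') with a = 2/3 + (2/3)*sqrt(10), a' = 2/3 - (2/3)*sqrt(10). At the order-1 pole a set g(χ) = (χ - a)*f(χ) = [-27/22] / (χ - a').
Simple pole: residue = g(a) at a = 2/3 + (2/3)*sqrt(10), which is -(81/880)*sqrt(10).
List the singular points by increasing real part (a conjugate pair: the negative imaginary part first).


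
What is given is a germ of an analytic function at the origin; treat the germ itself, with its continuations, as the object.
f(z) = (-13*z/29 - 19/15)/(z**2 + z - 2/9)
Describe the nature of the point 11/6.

Denominator factors: z**2 + z - 2/9 = 179/36 at z = 11/6 — none vanishes.
So the germ continues analytically to 11/6.

The point is a regular point.


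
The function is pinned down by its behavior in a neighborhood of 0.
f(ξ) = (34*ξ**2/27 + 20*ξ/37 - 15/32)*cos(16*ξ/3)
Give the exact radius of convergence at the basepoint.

The factor cos(16*ξ/3) is entire and contributes no finite singular point.
The polynomial part has no poles.
No finite singular points: the Taylor series at 0 converges everywhere.

The radius of convergence is infinite.


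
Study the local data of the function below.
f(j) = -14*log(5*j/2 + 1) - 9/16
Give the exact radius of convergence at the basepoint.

Branch term (-14)*log(1 - j/(-2/5)): its argument vanishes at j = -2/5, a logarithmic branch point, modulus 2/5.
The radius of convergence is the smallest modulus among the singular points: 2/5.

The radius of convergence is 2/5.


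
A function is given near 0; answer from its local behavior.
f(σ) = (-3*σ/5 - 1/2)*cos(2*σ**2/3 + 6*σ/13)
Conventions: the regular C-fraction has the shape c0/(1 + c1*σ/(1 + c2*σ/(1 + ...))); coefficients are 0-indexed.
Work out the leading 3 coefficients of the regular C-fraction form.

Taylor coefficients (expand at 0): a_0 = -1/2, a_1 = -3/5, a_2 = 9/169.
c0 = a_0 = -1/2. Peel one level at a time: if S = 1 + c*σ/S' with S'(0) = 1, then c is the σ-coefficient of S and S' = c*σ/(S - 1).
S_1 = c0/f = 1 + (-6/5)*σ + (6534/4225)*σ^2 + ...; c1 = -6/5.
S_2 = c1*σ/(S_1 - 1) = 1 + (1089/845)*σ + ...; c2 = 1089/845.

The regular C-fraction coefficients are [-1/2, -6/5, 1089/845].


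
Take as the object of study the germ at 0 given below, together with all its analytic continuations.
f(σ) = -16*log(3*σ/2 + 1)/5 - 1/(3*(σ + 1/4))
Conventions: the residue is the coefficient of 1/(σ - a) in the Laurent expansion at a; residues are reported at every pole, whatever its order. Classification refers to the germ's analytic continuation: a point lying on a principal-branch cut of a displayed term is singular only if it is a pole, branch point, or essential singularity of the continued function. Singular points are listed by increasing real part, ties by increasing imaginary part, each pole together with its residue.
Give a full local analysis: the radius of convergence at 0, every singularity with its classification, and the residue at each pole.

Radius of convergence at 0: 1/4.
At -2/3: a logarithmic branch point.
At -1/4: a pole of order 1; residue -1/3.

Denominator factor (σ + 1/4): pole of order 1 at -1/4, modulus 1/4.
Branch term (-16/5)*log(1 - σ/(-2/3)): its argument vanishes at σ = -2/3, a logarithmic branch point, modulus 2/3.
The radius of convergence is the smallest modulus among the singular points: 1/4.
The branch term is analytic at -1/4 and contributes nothing to the residue; only the rational part matters.
At the order-1 pole -1/4 set g(σ) = (σ - (-1/4))*(rational part) = -1/3.
Simple pole: residue = g(a) at a = -1/4, which is -1/3.
List the singular points by increasing real part (a conjugate pair: the negative imaginary part first).


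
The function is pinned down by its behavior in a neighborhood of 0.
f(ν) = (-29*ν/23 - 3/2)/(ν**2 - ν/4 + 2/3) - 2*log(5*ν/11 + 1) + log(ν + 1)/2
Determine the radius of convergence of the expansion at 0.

Denominator factor (ν**2 - ν/4 + 2/3): discriminant -125/48, complex-conjugate roots (1/8) + ((5/24)*sqrt(15))*i and (1/8) - ((5/24)*sqrt(15))*i; poles of order 1, moduli (1/3)*sqrt(6) and (1/3)*sqrt(6).
Branch term (1/2)*log(1 - ν/(-1)): its argument vanishes at ν = -1, a logarithmic branch point, modulus 1.
Branch term (-2)*log(1 - ν/(-11/5)): its argument vanishes at ν = -11/5, a logarithmic branch point, modulus 11/5.
The radius of convergence is the smallest modulus among the singular points: (1/3)*sqrt(6).

The radius of convergence is (1/3)*sqrt(6).


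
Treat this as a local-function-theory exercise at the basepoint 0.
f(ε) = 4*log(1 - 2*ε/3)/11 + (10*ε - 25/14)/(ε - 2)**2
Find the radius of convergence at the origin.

The radius of convergence is 3/2.

Denominator factor (ε - 2)^2: pole of order 2 at 2, modulus 2.
Branch term (4/11)*log(1 - ε/(3/2)): its argument vanishes at ε = 3/2, a logarithmic branch point, modulus 3/2.
The radius of convergence is the smallest modulus among the singular points: 3/2.


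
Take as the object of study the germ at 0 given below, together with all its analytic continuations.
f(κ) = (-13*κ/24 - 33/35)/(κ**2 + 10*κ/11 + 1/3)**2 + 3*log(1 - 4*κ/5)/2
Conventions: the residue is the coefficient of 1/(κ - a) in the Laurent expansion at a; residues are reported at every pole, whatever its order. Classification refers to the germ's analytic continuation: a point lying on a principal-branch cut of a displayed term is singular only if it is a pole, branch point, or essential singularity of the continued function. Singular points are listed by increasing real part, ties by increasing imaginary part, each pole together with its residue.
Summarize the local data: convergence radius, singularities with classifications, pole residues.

Denominator factor (κ**2 + 10*κ/11 + 1/3)^2: discriminant -184/363, complex-conjugate roots (-5/11) + ((1/33)*sqrt(138))*i and (-5/11) - ((1/33)*sqrt(138))*i; poles of order 2, moduli (1/3)*sqrt(3) and (1/3)*sqrt(3).
Branch term (3/2)*log(1 - κ/(5/4)): its argument vanishes at κ = 5/4, a logarithmic branch point, modulus 5/4.
The radius of convergence is the smallest modulus among the singular points: (1/3)*sqrt(3).
The branch term is analytic at (-5/11) - ((1/33)*sqrt(138))*i and contributes nothing to the residue; only the rational part matters.
The factor κ**2 + 10*κ/11 + 1/3 splits as (κ - a)(κ - a') with a = (-5/11) - ((1/33)*sqrt(138))*i, a' = (-5/11) + ((1/33)*sqrt(138))*i. At the order-2 pole a set g(κ) = (κ - a)^2*(rational part) = [-13*κ/24 - 33/35] / (κ - a')^2.
Order-2 pole: residue = g'(a); g'((-5/11) - ((1/33)*sqrt(138))*i) = -((778877/2369920)*sqrt(138))*i, so the residue is -((778877/2369920)*sqrt(138))*i.
The branch term is analytic at (-5/11) + ((1/33)*sqrt(138))*i and contributes nothing to the residue; only the rational part matters.
The factor κ**2 + 10*κ/11 + 1/3 splits as (κ - a)(κ - a') with a = (-5/11) + ((1/33)*sqrt(138))*i, a' = (-5/11) - ((1/33)*sqrt(138))*i. At the order-2 pole a set g(κ) = (κ - a)^2*(rational part) = [-13*κ/24 - 33/35] / (κ - a')^2.
Order-2 pole: residue = g'(a); g'((-5/11) + ((1/33)*sqrt(138))*i) = ((778877/2369920)*sqrt(138))*i, so the residue is ((778877/2369920)*sqrt(138))*i.
List the singular points by increasing real part (a conjugate pair: the negative imaginary part first).

Radius of convergence at 0: (1/3)*sqrt(3).
At (-5/11) - ((1/33)*sqrt(138))*i: a pole of order 2; residue -((778877/2369920)*sqrt(138))*i.
At (-5/11) + ((1/33)*sqrt(138))*i: a pole of order 2; residue ((778877/2369920)*sqrt(138))*i.
At 5/4: a logarithmic branch point.


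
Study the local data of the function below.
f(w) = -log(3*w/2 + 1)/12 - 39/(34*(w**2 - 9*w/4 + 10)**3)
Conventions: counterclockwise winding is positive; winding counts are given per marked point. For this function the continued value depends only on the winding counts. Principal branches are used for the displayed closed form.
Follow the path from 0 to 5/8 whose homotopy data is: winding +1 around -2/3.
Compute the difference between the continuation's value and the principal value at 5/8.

The rational part is single-valued and drops out of the difference; each branch term changes only by its own monodromy.
(-1/12)*log(1 - w/(-2/3)): each positive loop around -2/3 adds 2*pi*i to the log, so winding +1 contributes (-1/12)*(1)*2*pi*i = -(1/6)*pi*i.
Summing the contributions at w = 5/8 gives -(1/6)*pi*i.

Continued minus principal equals -(1/6)*pi*i.


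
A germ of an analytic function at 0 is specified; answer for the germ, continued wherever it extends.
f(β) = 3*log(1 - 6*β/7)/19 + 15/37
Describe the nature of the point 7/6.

The term (3/19)*log(1 - β/(7/6)) has argument 1 - 7/6/(7/6) = 0 at 7/6: a logarithmic (infinitely-sheeted) branch point; the remaining terms are analytic or single-valued there.

The point is a logarithmic branch point.


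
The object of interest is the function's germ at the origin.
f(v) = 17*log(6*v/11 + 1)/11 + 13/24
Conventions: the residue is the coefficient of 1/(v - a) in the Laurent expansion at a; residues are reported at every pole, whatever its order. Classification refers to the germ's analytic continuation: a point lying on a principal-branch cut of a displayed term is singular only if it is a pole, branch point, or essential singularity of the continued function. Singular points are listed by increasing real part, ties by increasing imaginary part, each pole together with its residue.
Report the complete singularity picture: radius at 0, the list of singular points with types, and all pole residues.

Branch term (17/11)*log(1 - v/(-11/6)): its argument vanishes at v = -11/6, a logarithmic branch point, modulus 11/6.
The radius of convergence is the smallest modulus among the singular points: 11/6.

Radius of convergence at 0: 11/6.
At -11/6: a logarithmic branch point.


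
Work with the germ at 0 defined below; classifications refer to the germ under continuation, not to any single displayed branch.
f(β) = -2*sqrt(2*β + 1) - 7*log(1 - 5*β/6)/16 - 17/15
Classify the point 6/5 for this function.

The term (-7/16)*log(1 - β/(6/5)) has argument 1 - 6/5/(6/5) = 0 at 6/5: a logarithmic (infinitely-sheeted) branch point; the remaining terms are analytic or single-valued there.

The point is a logarithmic branch point.


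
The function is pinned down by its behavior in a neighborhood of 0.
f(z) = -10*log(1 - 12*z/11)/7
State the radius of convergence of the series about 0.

The radius of convergence is 11/12.

Branch term (-10/7)*log(1 - z/(11/12)): its argument vanishes at z = 11/12, a logarithmic branch point, modulus 11/12.
The radius of convergence is the smallest modulus among the singular points: 11/12.


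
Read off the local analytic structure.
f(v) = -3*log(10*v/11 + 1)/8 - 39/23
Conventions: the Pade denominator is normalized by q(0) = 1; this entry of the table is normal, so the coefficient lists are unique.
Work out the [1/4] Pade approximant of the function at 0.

Taylor coefficients needed (expand at 0): a_0 = -39/23, a_1 = -15/44, a_2 = 75/484, a_3 = -125/1331, a_4 = 1875/29282, a_5 = -7500/161051.
Write the denominator as Q(v) = 1 + q1*v + q2*v^2 + q3*v^3 + q4*v^4. Requiring Q*f - P = O(v^6) with deg P <= 1 kills the coefficients of v^2..v^5 in Q*f:
  v^2: a_2 + q1*a_1 + q2*a_0 = 0, i.e. 75/484 + (-15/44)*q1 + (-39/23)*q2 = 0.
  v^3: a_3 + q1*a_2 + q2*a_1 + q3*a_0 = 0, i.e. -125/1331 + (75/484)*q1 + (-15/44)*q2 + (-39/23)*q3 = 0.
  v^4: a_4 + q1*a_3 + q2*a_2 + q3*a_1 + q4*a_0 = 0, i.e. 1875/29282 + (-125/1331)*q1 + (75/484)*q2 + (-15/44)*q3 + (-39/23)*q4 = 0.
  v^5: a_5 + q1*a_4 + q2*a_3 + q3*a_2 + q4*a_1 = 0, i.e. -7500/161051 + (1875/29282)*q1 + (-125/1331)*q2 + (75/484)*q3 + (-15/44)*q4 = 0.
Solving this linear system: q1 = 12660529/19930163, q2 = -7964555/219231793, q3 = 6557875/657695379, q4 = -72820875/26527046953.
The numerator is Q*f truncated at degree 1: P0 = a_0 = -39/23; P1 = a_1 + q1*a_0 = -2600124909/1833574996.

The Pade approximant has numerator coefficients [-39/23, -2600124909/1833574996]; denominator coefficients [1, 12660529/19930163, -7964555/219231793, 6557875/657695379, -72820875/26527046953].


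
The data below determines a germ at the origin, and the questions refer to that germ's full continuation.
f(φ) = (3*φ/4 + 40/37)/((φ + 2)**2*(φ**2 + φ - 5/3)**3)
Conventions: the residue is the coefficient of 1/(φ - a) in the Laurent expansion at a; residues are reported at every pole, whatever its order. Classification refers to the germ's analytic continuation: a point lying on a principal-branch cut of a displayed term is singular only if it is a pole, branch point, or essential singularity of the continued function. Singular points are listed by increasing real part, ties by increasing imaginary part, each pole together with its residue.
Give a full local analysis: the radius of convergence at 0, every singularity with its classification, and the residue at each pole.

Radius of convergence at 0: -1/2 + (1/6)*sqrt(69).
At -2: a pole of order 2; residue -42201/148.
At -1/2 - (1/6)*sqrt(69): a pole of order 3; residue 42201/296 + (61808427/3601432)*sqrt(69).
At -1/2 + (1/6)*sqrt(69): a pole of order 3; residue 42201/296 - (61808427/3601432)*sqrt(69).


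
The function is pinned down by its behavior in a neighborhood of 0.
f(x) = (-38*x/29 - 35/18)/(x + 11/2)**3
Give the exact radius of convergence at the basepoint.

The radius of convergence is 11/2.

Denominator factor (x + 11/2)^3: pole of order 3 at -11/2, modulus 11/2.
The radius of convergence is the smallest modulus among the singular points: 11/2.


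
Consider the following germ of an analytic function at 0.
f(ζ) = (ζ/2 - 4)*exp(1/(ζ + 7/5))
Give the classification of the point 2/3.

There is no denominator, hence no pole anywhere.
The essential point of exp(1/(ζ - (-7/5))) is -7/5, not 2/3.
So the germ continues analytically to 2/3.

The point is a regular point.


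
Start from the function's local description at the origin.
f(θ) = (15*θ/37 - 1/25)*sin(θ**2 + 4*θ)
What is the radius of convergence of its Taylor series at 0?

The factor sin(θ**2 + 4*θ) is entire and contributes no finite singular point.
The polynomial part has no poles.
No finite singular points: the Taylor series at 0 converges everywhere.

The radius of convergence is infinite.


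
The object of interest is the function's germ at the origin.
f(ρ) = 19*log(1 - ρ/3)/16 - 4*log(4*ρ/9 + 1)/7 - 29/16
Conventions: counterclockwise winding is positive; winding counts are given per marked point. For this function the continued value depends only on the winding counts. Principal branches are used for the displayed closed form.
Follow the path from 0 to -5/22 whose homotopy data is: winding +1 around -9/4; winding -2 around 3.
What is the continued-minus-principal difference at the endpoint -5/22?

Continued minus principal equals -(165/28)*pi*i.

The rational part is single-valued and drops out of the difference; each branch term changes only by its own monodromy.
(19/16)*log(1 - ρ/(3)): each positive loop around 3 adds 2*pi*i to the log, so winding -2 contributes (19/16)*(-2)*2*pi*i = -(19/4)*pi*i.
(-4/7)*log(1 - ρ/(-9/4)): each positive loop around -9/4 adds 2*pi*i to the log, so winding +1 contributes (-4/7)*(1)*2*pi*i = -(8/7)*pi*i.
Summing the contributions at ρ = -5/22 gives -(165/28)*pi*i.


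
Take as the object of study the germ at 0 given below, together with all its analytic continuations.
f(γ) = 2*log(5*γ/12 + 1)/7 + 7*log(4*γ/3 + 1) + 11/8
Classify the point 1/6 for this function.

The point is a regular point.

There is no denominator, hence no pole anywhere.
Branch term log(1 - γ/(-3/4)): argument at 1/6 is 11/9, nonzero, so 1/6 is not its branch point (a point on a principal cut is still regular for the continued germ).
Branch term log(1 - γ/(-12/5)): argument at 1/6 is 77/72, nonzero, so 1/6 is not its branch point (a point on a principal cut is still regular for the continued germ).
So the germ continues analytically to 1/6.


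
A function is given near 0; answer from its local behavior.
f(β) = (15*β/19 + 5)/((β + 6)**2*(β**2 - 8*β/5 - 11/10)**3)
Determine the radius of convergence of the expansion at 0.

Denominator factor (β**2 - 8*β/5 - 11/10)^3: discriminant 174/25, real irrational roots 4/5 + (1/10)*sqrt(174) and 4/5 - (1/10)*sqrt(174); poles of order 3, moduli 4/5 + (1/10)*sqrt(174) and -4/5 + (1/10)*sqrt(174).
Denominator factor (β + 6)^2: pole of order 2 at -6, modulus 6.
The radius of convergence is the smallest modulus among the singular points: -4/5 + (1/10)*sqrt(174).

The radius of convergence is -4/5 + (1/10)*sqrt(174).


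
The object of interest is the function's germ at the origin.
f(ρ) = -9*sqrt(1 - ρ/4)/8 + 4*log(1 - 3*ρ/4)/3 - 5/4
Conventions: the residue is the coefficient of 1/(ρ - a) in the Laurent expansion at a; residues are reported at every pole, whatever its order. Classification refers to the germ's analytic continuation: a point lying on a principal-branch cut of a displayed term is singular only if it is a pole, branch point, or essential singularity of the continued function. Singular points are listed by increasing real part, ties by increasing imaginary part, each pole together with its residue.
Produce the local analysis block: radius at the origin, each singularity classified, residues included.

Radius of convergence at 0: 4/3.
At 4/3: a logarithmic branch point.
At 4: an algebraic (square-root) branch point.

Branch term (-9/8)*sqrt(1 - ρ/(4)): its argument vanishes at ρ = 4, a square-root branch point, modulus 4.
Branch term (4/3)*log(1 - ρ/(4/3)): its argument vanishes at ρ = 4/3, a logarithmic branch point, modulus 4/3.
The radius of convergence is the smallest modulus among the singular points: 4/3.
List the singular points by increasing real part (a conjugate pair: the negative imaginary part first).


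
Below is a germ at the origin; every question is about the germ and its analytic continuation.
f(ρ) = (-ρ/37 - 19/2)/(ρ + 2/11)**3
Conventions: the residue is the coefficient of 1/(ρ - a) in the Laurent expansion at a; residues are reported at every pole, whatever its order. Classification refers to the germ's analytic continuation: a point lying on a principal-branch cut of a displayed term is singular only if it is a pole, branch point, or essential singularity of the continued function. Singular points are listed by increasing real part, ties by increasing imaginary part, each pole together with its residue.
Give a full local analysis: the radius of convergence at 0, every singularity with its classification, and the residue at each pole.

Denominator factor (ρ + 2/11)^3: pole of order 3 at -2/11, modulus 2/11.
The radius of convergence is the smallest modulus among the singular points: 2/11.
At the order-3 pole -2/11 set g(ρ) = (ρ - (-2/11))^3*f(ρ) = -ρ/37 - 19/2.
Order-3 pole: residue = g''(a)/2; g''(-2/11) = 0, so the residue is 0.

Radius of convergence at 0: 2/11.
At -2/11: a pole of order 3; residue 0.
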